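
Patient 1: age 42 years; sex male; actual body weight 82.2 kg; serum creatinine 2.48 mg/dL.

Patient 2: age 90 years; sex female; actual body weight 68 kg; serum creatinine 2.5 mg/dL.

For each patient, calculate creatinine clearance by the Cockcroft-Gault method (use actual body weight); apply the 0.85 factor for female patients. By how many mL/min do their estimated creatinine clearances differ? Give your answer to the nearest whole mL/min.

29 mL/min

Patient 1: CrCl = (140 − 42) × 82.2 / (72 × 2.48) = 8055.6 / 178.56 ≈ 45.1 mL/min
Patient 2: CrCl = (140 − 90) × 68 / (72 × 2.5) × 0.85 = 3400.0 / 180.00 × 0.85 ≈ 16.1 mL/min
|45.1 − 16.1| = 29.0 mL/min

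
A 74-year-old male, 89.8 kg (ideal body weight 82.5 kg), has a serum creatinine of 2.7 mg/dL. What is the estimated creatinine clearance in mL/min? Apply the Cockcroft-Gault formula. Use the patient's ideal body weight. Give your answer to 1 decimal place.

CrCl = (140 − 74) × 82.5 / (72 × 2.7) = 5445.0 / 194.40 ≈ 28.0 mL/min

28.0 mL/min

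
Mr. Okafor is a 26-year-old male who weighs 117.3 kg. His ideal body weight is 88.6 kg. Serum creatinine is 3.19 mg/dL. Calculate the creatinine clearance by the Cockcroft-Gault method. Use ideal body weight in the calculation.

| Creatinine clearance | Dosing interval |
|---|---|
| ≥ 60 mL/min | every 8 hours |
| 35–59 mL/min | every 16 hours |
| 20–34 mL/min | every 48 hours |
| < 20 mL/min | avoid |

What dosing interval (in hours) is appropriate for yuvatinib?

every 16 hours

CrCl = (140 − 26) × 88.6 / (72 × 3.19) = 10100.4 / 229.68 ≈ 44.0 mL/min
CrCl ≈ 44 mL/min → bracket 35–59 mL/min → every 16 hours.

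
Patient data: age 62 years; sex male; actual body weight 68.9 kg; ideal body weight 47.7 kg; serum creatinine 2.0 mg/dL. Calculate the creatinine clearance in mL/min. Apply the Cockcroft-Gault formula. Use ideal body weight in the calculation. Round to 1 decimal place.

25.8 mL/min

CrCl = (140 − 62) × 47.7 / (72 × 2) = 3720.6 / 144.00 ≈ 25.8 mL/min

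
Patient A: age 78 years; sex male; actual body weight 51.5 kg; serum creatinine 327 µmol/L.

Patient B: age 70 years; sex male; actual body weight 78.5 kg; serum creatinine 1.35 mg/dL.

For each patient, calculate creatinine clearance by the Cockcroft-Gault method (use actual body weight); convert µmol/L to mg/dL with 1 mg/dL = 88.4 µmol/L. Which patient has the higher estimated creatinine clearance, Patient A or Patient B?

Patient B

Patient A: SCr = 327 / 88.4 = 3.699 mg/dL
Patient A: CrCl = (140 − 78) × 51.5 / (72 × 3.699) = 3193.0 / 266.33 ≈ 12.0 mL/min
Patient B: CrCl = (140 − 70) × 78.5 / (72 × 1.35) = 5495.0 / 97.20 ≈ 56.5 mL/min
12.0 vs 56.5 mL/min → Patient B is higher.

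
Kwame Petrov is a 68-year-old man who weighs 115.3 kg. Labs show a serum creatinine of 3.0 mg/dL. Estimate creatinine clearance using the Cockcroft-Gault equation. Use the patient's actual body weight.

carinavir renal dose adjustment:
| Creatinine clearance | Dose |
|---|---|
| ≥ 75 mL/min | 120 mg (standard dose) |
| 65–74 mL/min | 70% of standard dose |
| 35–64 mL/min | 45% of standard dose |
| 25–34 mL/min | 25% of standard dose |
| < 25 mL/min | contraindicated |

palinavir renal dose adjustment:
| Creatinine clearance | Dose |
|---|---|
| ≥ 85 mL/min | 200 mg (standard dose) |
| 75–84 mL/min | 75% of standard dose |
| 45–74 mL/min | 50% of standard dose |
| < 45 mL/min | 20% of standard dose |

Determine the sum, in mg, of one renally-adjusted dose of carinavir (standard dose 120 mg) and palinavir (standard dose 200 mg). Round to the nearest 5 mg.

95 mg

CrCl = (140 − 68) × 115.3 / (72 × 3) = 8301.6 / 216.00 ≈ 38.4 mL/min
CrCl ≈ 38 mL/min.
carinavir: 35–64 mL/min → 45% of 120 mg = 54 mg.
palinavir: < 45 mL/min → 20% of 200 mg = 40 mg.
Total = 54 + 40 = 94 mg.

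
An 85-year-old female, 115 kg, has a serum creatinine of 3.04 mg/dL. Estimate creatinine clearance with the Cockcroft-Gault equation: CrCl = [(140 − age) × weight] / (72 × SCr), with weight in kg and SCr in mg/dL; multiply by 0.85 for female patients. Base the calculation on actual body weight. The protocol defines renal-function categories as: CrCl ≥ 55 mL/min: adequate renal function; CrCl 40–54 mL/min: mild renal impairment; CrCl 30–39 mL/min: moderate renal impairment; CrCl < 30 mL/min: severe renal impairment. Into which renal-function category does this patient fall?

severe renal impairment

CrCl = (140 − 85) × 115 / (72 × 3.04) × 0.85 = 6325.0 / 218.88 × 0.85 ≈ 24.6 mL/min
25 mL/min falls in the 'severe renal impairment' range.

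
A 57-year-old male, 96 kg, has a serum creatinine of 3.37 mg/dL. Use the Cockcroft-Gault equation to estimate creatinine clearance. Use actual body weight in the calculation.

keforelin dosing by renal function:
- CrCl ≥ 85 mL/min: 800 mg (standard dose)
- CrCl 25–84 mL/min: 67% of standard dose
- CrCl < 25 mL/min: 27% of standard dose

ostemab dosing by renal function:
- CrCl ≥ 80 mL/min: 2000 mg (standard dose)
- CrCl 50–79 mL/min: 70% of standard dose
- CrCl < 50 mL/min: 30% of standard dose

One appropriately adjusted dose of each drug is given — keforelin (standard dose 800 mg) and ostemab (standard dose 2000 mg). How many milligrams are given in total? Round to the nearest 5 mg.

CrCl = (140 − 57) × 96 / (72 × 3.37) = 7968.0 / 242.64 ≈ 32.8 mL/min
CrCl ≈ 33 mL/min.
keforelin: 25–84 mL/min → 67% of 800 mg = 536 mg.
ostemab: < 50 mL/min → 30% of 2000 mg = 600 mg.
Total = 536 + 600 = 1136 mg.

1135 mg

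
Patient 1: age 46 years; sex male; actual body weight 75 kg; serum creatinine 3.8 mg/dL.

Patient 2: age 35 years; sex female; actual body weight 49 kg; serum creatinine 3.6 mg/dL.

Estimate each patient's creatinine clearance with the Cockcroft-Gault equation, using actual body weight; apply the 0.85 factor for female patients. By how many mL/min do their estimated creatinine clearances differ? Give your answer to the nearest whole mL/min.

Patient 1: CrCl = (140 − 46) × 75 / (72 × 3.8) = 7050.0 / 273.60 ≈ 25.8 mL/min
Patient 2: CrCl = (140 − 35) × 49 / (72 × 3.6) × 0.85 = 5145.0 / 259.20 × 0.85 ≈ 16.9 mL/min
|25.8 − 16.9| = 8.9 mL/min

9 mL/min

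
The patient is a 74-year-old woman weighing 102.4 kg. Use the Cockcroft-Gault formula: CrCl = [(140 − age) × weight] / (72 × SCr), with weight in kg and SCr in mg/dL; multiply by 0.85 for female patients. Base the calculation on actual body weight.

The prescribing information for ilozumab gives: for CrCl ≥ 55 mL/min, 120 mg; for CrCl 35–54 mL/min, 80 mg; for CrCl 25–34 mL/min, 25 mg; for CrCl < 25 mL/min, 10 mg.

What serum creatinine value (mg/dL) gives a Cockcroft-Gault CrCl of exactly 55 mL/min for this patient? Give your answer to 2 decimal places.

1.45 mg/dL

Standard dose requires CrCl ≥ 55 mL/min.
Set (140 − 74) × 102.4 × 0.85 / (72 × SCr) = 55
SCr = (140 − 74) × 102.4 × 0.85 / (72 × 55) = 1.451 mg/dL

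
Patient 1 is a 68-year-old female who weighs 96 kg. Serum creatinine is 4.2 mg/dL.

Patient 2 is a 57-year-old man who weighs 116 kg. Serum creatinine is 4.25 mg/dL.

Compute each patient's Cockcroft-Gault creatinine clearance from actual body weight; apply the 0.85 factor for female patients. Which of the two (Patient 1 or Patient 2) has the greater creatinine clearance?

Patient 2

Patient 1: CrCl = (140 − 68) × 96 / (72 × 4.2) × 0.85 = 6912.0 / 302.40 × 0.85 ≈ 19.4 mL/min
Patient 2: CrCl = (140 − 57) × 116 / (72 × 4.25) = 9628.0 / 306.00 ≈ 31.5 mL/min
19.4 vs 31.5 mL/min → Patient 2 is higher.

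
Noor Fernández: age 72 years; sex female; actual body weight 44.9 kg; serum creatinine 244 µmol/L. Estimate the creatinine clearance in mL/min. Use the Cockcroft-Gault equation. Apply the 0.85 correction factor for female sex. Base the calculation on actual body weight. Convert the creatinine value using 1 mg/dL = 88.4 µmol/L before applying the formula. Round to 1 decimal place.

SCr = 244 / 88.4 = 2.76 mg/dL
CrCl = (140 − 72) × 44.9 / (72 × 2.76) × 0.85 = 3053.2 / 198.72 × 0.85 ≈ 13.1 mL/min

13.1 mL/min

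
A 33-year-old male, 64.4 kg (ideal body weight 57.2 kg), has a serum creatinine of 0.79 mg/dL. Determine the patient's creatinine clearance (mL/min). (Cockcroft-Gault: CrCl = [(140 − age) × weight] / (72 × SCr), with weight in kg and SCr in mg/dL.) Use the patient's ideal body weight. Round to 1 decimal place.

CrCl = (140 − 33) × 57.2 / (72 × 0.79) = 6120.4 / 56.88 ≈ 107.6 mL/min

107.6 mL/min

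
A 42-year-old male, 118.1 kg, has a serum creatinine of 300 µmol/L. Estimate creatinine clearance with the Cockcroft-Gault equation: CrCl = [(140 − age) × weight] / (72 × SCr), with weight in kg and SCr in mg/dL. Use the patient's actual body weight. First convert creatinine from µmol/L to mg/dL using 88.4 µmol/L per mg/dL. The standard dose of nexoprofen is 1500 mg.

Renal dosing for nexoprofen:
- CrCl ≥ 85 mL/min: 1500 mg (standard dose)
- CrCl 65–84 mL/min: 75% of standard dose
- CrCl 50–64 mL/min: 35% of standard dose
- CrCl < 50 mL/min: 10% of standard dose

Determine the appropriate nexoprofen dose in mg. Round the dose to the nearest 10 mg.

150 mg

SCr = 300 / 88.4 = 3.394 mg/dL
CrCl = (140 − 42) × 118.1 / (72 × 3.394) = 11573.8 / 244.37 ≈ 47.4 mL/min
CrCl ≈ 47 mL/min → bracket < 50 mL/min.
10% of 1500 mg = 150 mg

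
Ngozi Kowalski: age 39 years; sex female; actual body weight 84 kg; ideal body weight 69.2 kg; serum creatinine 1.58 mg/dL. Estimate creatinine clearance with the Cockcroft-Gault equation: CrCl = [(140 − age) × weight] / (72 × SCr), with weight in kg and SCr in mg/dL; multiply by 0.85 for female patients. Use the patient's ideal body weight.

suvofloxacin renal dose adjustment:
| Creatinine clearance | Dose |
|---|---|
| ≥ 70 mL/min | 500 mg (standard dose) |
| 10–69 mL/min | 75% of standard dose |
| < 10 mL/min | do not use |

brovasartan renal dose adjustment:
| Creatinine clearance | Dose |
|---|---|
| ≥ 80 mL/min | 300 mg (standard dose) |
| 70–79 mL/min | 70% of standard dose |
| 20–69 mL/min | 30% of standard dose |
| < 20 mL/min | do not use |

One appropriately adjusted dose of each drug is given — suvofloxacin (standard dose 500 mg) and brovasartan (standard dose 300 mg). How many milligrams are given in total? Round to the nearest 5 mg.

465 mg

CrCl = (140 − 39) × 69.2 / (72 × 1.58) × 0.85 = 6989.2 / 113.76 × 0.85 ≈ 52.2 mL/min
CrCl ≈ 52 mL/min.
suvofloxacin: 10–69 mL/min → 75% of 500 mg = 375 mg.
brovasartan: 20–69 mL/min → 30% of 300 mg = 90 mg.
Total = 375 + 90 = 465 mg.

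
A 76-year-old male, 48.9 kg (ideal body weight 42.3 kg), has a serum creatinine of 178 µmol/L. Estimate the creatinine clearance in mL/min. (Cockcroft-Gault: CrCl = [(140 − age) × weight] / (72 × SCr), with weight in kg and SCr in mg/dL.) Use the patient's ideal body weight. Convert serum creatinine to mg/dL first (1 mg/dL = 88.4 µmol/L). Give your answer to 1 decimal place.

18.7 mL/min

SCr = 178 / 88.4 = 2.014 mg/dL
CrCl = (140 − 76) × 42.3 / (72 × 2.014) = 2707.2 / 145.01 ≈ 18.7 mL/min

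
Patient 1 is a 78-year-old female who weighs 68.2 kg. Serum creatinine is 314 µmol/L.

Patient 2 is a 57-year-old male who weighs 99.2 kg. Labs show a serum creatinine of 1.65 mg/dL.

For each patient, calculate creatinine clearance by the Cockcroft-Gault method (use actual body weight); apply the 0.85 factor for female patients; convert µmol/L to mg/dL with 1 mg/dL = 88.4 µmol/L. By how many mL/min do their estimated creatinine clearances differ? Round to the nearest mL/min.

55 mL/min

Patient 1: SCr = 314 / 88.4 = 3.552 mg/dL
Patient 1: CrCl = (140 − 78) × 68.2 / (72 × 3.552) × 0.85 = 4228.4 / 255.74 × 0.85 ≈ 14.1 mL/min
Patient 2: CrCl = (140 − 57) × 99.2 / (72 × 1.65) = 8233.6 / 118.80 ≈ 69.3 mL/min
|14.1 − 69.3| = 55.2 mL/min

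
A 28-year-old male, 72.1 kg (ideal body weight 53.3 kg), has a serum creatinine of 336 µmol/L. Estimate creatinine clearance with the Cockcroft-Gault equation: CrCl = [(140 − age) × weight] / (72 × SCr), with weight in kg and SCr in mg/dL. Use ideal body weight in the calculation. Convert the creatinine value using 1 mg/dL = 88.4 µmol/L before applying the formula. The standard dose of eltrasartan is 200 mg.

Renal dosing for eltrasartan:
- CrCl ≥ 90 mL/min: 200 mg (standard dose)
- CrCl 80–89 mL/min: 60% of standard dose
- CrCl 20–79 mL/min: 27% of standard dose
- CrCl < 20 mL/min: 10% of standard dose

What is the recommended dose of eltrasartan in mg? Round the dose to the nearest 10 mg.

50 mg

SCr = 336 / 88.4 = 3.801 mg/dL
CrCl = (140 − 28) × 53.3 / (72 × 3.801) = 5969.6 / 273.67 ≈ 21.8 mL/min
CrCl ≈ 22 mL/min → bracket 20–79 mL/min.
27% of 200 mg = 54 mg → 50 mg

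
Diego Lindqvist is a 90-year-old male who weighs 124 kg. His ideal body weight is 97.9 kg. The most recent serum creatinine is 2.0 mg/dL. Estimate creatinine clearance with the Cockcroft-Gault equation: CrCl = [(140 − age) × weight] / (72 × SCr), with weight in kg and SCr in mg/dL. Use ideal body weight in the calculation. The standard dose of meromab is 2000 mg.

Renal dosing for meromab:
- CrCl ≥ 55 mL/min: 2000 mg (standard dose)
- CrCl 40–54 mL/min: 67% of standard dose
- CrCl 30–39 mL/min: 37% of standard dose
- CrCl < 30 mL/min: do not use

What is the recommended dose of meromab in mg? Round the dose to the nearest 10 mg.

CrCl = (140 − 90) × 97.9 / (72 × 2) = 4895.0 / 144.00 ≈ 34.0 mL/min
CrCl ≈ 34 mL/min → bracket 30–39 mL/min.
37% of 2000 mg = 740 mg

740 mg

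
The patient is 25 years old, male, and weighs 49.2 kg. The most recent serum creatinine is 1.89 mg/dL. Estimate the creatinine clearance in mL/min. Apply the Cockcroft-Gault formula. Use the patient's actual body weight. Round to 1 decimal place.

CrCl = (140 − 25) × 49.2 / (72 × 1.89) = 5658.0 / 136.08 ≈ 41.6 mL/min

41.6 mL/min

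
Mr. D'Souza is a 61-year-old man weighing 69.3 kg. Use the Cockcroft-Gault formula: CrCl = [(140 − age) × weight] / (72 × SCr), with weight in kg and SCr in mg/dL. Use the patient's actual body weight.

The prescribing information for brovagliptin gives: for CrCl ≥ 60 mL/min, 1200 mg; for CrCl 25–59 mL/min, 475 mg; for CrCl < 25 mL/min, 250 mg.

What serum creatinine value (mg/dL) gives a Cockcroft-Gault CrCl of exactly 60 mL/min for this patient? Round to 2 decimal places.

1.27 mg/dL

Standard dose requires CrCl ≥ 60 mL/min.
Set (140 − 61) × 69.3 / (72 × SCr) = 60
SCr = (140 − 61) × 69.3 / (72 × 60) = 1.267 mg/dL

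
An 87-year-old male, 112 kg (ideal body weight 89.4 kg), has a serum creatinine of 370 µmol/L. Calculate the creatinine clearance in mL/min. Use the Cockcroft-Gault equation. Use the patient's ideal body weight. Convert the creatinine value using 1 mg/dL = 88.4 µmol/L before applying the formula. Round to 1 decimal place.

SCr = 370 / 88.4 = 4.186 mg/dL
CrCl = (140 − 87) × 89.4 / (72 × 4.186) = 4738.2 / 301.39 ≈ 15.7 mL/min

15.7 mL/min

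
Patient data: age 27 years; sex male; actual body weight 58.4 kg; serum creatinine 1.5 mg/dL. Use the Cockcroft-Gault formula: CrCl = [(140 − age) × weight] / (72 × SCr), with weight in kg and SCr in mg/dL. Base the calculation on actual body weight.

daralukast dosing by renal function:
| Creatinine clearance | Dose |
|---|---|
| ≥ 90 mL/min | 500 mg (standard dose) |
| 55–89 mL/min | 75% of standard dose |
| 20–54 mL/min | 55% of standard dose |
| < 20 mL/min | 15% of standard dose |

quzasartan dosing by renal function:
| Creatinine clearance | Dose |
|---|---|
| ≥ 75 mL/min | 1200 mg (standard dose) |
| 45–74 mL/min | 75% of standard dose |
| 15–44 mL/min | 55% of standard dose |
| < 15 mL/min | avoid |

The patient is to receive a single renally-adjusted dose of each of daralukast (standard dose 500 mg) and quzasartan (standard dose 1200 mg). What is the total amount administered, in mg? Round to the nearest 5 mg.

CrCl = (140 − 27) × 58.4 / (72 × 1.5) = 6599.2 / 108.00 ≈ 61.1 mL/min
CrCl ≈ 61 mL/min.
daralukast: 55–89 mL/min → 75% of 500 mg = 375 mg.
quzasartan: 45–74 mL/min → 75% of 1200 mg = 900 mg.
Total = 375 + 900 = 1275 mg.

1275 mg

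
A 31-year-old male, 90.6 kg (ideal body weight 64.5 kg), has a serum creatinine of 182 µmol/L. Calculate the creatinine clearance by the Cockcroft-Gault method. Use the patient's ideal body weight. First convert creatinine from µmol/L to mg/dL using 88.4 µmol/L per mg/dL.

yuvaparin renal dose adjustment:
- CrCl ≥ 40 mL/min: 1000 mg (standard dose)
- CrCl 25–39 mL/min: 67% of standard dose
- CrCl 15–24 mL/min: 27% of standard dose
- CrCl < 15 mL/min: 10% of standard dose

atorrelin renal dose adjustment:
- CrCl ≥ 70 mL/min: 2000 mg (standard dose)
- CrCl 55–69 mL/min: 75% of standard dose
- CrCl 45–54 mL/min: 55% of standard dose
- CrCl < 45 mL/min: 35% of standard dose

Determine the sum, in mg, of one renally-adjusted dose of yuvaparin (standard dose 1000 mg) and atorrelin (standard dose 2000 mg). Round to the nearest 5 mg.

SCr = 182 / 88.4 = 2.059 mg/dL
CrCl = (140 − 31) × 64.5 / (72 × 2.059) = 7030.5 / 148.25 ≈ 47.4 mL/min
CrCl ≈ 47 mL/min.
yuvaparin: ≥ 40 mL/min → 100% of 1000 mg = 1000 mg.
atorrelin: 45–54 mL/min → 55% of 2000 mg = 1100 mg.
Total = 1000 + 1100 = 2100 mg.

2100 mg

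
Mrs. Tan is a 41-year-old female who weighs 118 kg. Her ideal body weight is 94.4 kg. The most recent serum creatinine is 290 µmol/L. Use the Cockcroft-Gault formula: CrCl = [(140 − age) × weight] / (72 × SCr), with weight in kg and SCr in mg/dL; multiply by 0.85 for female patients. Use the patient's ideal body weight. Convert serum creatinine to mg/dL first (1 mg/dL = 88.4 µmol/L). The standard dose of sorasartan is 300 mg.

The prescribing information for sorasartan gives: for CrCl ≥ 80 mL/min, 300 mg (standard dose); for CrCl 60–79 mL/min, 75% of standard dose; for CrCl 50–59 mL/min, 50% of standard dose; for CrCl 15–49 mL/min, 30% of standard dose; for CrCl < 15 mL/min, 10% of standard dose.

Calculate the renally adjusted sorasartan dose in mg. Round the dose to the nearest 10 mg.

SCr = 290 / 88.4 = 3.281 mg/dL
CrCl = (140 − 41) × 94.4 / (72 × 3.281) × 0.85 = 9345.6 / 236.23 × 0.85 ≈ 33.6 mL/min
CrCl ≈ 34 mL/min → bracket 15–49 mL/min.
30% of 300 mg = 90 mg

90 mg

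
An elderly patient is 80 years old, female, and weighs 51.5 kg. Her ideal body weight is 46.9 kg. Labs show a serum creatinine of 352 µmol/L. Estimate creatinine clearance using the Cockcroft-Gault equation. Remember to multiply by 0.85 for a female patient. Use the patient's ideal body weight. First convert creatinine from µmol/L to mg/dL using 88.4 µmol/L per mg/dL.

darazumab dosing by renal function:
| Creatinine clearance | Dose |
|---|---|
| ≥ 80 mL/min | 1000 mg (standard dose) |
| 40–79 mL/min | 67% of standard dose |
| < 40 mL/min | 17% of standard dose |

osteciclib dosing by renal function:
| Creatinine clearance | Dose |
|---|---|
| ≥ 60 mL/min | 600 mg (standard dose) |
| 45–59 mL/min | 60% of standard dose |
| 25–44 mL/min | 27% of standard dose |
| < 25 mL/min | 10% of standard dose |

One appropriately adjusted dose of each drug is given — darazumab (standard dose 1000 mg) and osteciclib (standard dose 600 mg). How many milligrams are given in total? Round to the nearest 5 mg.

230 mg

SCr = 352 / 88.4 = 3.982 mg/dL
CrCl = (140 − 80) × 46.9 / (72 × 3.982) × 0.85 = 2814.0 / 286.70 × 0.85 ≈ 8.3 mL/min
CrCl ≈ 8 mL/min.
darazumab: < 40 mL/min → 17% of 1000 mg = 170 mg.
osteciclib: < 25 mL/min → 10% of 600 mg = 60 mg.
Total = 170 + 60 = 230 mg.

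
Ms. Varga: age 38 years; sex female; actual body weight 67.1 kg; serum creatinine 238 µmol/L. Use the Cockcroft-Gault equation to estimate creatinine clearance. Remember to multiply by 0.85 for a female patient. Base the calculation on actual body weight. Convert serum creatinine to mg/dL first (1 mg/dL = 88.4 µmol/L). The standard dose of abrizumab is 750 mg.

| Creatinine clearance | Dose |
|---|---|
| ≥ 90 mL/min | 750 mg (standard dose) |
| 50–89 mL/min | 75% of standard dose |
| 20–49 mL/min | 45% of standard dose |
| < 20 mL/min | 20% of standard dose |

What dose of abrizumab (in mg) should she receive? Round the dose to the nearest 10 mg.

SCr = 238 / 88.4 = 2.692 mg/dL
CrCl = (140 − 38) × 67.1 / (72 × 2.692) × 0.85 = 6844.2 / 193.82 × 0.85 ≈ 30.0 mL/min
CrCl ≈ 30 mL/min → bracket 20–49 mL/min.
45% of 750 mg = 337.5 mg → 340 mg

340 mg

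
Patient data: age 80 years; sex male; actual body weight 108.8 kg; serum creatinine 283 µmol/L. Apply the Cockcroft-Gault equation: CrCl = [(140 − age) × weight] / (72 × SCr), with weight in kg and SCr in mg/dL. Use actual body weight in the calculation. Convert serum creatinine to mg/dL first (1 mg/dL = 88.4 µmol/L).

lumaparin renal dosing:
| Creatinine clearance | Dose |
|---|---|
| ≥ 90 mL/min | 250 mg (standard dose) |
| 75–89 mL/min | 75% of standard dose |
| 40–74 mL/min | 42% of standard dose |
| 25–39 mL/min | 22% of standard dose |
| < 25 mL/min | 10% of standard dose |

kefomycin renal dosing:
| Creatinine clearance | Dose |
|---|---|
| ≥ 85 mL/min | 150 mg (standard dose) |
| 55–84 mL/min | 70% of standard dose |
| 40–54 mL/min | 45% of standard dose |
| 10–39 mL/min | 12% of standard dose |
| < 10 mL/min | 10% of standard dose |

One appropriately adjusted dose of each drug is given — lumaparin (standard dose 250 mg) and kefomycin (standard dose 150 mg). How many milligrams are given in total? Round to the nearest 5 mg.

SCr = 283 / 88.4 = 3.201 mg/dL
CrCl = (140 − 80) × 108.8 / (72 × 3.201) = 6528.0 / 230.47 ≈ 28.3 mL/min
CrCl ≈ 28 mL/min.
lumaparin: 25–39 mL/min → 22% of 250 mg = 55 mg.
kefomycin: 10–39 mL/min → 12% of 150 mg = 18 mg.
Total = 55 + 18 = 73 mg.

75 mg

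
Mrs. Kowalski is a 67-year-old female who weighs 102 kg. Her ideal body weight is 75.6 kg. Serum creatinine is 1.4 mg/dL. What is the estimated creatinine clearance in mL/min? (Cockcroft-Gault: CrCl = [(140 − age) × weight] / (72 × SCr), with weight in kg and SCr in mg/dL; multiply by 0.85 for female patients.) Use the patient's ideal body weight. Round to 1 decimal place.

46.5 mL/min

CrCl = (140 − 67) × 75.6 / (72 × 1.4) × 0.85 = 5518.8 / 100.80 × 0.85 ≈ 46.5 mL/min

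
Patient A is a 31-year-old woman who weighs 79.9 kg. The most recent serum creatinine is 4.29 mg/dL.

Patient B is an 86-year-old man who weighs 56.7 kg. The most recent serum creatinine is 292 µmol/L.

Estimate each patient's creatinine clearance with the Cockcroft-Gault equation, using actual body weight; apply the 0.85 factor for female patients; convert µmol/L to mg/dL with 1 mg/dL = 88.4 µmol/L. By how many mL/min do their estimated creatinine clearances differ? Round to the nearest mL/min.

Patient A: CrCl = (140 − 31) × 79.9 / (72 × 4.29) × 0.85 = 8709.1 / 308.88 × 0.85 ≈ 24.0 mL/min
Patient B: SCr = 292 / 88.4 = 3.303 mg/dL
Patient B: CrCl = (140 − 86) × 56.7 / (72 × 3.303) = 3061.8 / 237.82 ≈ 12.9 mL/min
|24.0 − 12.9| = 11.1 mL/min

11 mL/min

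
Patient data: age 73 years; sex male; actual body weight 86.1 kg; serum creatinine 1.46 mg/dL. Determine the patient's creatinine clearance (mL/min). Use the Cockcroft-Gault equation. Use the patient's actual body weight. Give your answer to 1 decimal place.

54.9 mL/min

CrCl = (140 − 73) × 86.1 / (72 × 1.46) = 5768.7 / 105.12 ≈ 54.9 mL/min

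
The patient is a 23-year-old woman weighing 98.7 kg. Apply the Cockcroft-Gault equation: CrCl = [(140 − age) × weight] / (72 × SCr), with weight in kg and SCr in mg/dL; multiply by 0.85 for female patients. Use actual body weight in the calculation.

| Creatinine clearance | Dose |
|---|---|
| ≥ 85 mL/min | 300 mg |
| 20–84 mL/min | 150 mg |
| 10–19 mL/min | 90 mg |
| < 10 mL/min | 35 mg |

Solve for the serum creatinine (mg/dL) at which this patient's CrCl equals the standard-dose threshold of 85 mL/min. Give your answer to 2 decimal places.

Standard dose requires CrCl ≥ 85 mL/min.
Set (140 − 23) × 98.7 × 0.85 / (72 × SCr) = 85
SCr = (140 − 23) × 98.7 × 0.85 / (72 × 85) = 1.604 mg/dL

1.60 mg/dL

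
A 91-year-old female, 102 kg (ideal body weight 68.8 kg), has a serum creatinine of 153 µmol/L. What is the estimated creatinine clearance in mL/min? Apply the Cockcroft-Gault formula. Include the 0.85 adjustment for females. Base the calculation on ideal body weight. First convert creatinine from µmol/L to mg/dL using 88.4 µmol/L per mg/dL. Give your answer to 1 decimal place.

SCr = 153 / 88.4 = 1.731 mg/dL
CrCl = (140 − 91) × 68.8 / (72 × 1.731) × 0.85 = 3371.2 / 124.63 × 0.85 ≈ 23.0 mL/min

23.0 mL/min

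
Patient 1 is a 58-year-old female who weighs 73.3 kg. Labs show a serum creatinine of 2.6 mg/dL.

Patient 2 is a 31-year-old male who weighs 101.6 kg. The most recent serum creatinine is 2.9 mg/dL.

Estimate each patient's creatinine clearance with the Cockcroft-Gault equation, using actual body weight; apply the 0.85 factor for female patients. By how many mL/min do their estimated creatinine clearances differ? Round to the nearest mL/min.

Patient 1: CrCl = (140 − 58) × 73.3 / (72 × 2.6) × 0.85 = 6010.6 / 187.20 × 0.85 ≈ 27.3 mL/min
Patient 2: CrCl = (140 − 31) × 101.6 / (72 × 2.9) = 11074.4 / 208.80 ≈ 53.0 mL/min
|27.3 − 53.0| = 25.7 mL/min

26 mL/min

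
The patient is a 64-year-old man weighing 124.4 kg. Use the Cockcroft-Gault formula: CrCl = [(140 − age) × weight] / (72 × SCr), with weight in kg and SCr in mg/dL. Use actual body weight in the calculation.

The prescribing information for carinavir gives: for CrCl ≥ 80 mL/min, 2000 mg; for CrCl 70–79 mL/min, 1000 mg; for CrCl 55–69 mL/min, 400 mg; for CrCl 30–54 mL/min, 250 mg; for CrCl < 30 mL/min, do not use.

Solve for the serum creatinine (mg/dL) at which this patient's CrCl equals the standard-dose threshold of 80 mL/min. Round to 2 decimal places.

Standard dose requires CrCl ≥ 80 mL/min.
Set (140 − 64) × 124.4 / (72 × SCr) = 80
SCr = (140 − 64) × 124.4 / (72 × 80) = 1.641 mg/dL

1.64 mg/dL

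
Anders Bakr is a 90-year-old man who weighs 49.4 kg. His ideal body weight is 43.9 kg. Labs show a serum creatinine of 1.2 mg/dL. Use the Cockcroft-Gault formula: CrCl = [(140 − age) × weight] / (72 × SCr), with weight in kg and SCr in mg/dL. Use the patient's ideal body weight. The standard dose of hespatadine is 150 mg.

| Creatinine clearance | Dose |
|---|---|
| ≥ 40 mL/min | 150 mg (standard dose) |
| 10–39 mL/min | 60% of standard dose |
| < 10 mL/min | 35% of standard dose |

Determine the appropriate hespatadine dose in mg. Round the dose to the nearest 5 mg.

90 mg

CrCl = (140 − 90) × 43.9 / (72 × 1.2) = 2195.0 / 86.40 ≈ 25.4 mL/min
CrCl ≈ 25 mL/min → bracket 10–39 mL/min.
60% of 150 mg = 90 mg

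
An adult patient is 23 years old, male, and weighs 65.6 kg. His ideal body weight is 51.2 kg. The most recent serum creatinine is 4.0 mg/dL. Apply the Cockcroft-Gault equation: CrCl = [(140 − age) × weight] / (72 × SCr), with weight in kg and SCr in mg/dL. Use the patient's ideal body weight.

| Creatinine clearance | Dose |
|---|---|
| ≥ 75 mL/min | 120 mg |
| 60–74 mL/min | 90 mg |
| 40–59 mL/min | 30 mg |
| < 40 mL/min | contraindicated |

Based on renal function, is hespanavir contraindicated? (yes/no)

yes

CrCl = (140 − 23) × 51.2 / (72 × 4) = 5990.4 / 288.00 ≈ 20.8 mL/min
CrCl ≈ 21 mL/min, which is < 40 mL/min.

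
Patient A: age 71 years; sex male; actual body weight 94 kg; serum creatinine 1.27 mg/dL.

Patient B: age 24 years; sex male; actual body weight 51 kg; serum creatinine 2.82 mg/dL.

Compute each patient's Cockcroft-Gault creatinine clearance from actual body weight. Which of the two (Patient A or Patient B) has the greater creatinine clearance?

Patient A: CrCl = (140 − 71) × 94 / (72 × 1.27) = 6486.0 / 91.44 ≈ 70.9 mL/min
Patient B: CrCl = (140 − 24) × 51 / (72 × 2.82) = 5916.0 / 203.04 ≈ 29.1 mL/min
70.9 vs 29.1 mL/min → Patient A is higher.

Patient A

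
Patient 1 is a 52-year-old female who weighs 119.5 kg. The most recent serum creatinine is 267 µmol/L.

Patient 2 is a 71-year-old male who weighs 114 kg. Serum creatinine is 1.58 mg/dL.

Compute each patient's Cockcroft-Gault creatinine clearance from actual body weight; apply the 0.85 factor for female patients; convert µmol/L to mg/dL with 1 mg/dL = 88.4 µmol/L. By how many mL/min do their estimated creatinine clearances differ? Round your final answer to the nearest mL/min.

Patient 1: SCr = 267 / 88.4 = 3.02 mg/dL
Patient 1: CrCl = (140 − 52) × 119.5 / (72 × 3.02) × 0.85 = 10516.0 / 217.44 × 0.85 ≈ 41.1 mL/min
Patient 2: CrCl = (140 − 71) × 114 / (72 × 1.58) = 7866.0 / 113.76 ≈ 69.1 mL/min
|41.1 − 69.1| = 28.0 mL/min

28 mL/min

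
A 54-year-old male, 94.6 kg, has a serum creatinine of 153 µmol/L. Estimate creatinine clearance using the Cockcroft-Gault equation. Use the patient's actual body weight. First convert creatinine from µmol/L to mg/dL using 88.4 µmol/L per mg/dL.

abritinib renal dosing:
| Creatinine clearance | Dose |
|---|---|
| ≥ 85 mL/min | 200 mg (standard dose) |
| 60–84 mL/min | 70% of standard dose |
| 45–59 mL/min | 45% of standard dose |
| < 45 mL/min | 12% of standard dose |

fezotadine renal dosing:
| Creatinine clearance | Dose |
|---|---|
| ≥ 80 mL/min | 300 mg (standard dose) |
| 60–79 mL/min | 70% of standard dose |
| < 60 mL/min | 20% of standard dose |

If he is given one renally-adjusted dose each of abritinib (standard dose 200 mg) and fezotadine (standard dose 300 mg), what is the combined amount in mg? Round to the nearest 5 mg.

350 mg

SCr = 153 / 88.4 = 1.731 mg/dL
CrCl = (140 − 54) × 94.6 / (72 × 1.731) = 8135.6 / 124.63 ≈ 65.3 mL/min
CrCl ≈ 65 mL/min.
abritinib: 60–84 mL/min → 70% of 200 mg = 140 mg.
fezotadine: 60–79 mL/min → 70% of 300 mg = 210 mg.
Total = 140 + 210 = 350 mg.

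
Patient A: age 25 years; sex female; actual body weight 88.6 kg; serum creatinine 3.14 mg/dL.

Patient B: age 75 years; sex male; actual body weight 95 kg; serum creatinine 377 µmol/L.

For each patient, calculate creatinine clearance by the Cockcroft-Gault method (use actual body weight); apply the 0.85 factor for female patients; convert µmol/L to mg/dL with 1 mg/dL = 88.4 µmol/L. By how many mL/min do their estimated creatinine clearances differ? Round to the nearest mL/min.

Patient A: CrCl = (140 − 25) × 88.6 / (72 × 3.14) × 0.85 = 10189.0 / 226.08 × 0.85 ≈ 38.3 mL/min
Patient B: SCr = 377 / 88.4 = 4.265 mg/dL
Patient B: CrCl = (140 − 75) × 95 / (72 × 4.265) = 6175.0 / 307.08 ≈ 20.1 mL/min
|38.3 − 20.1| = 18.2 mL/min

18 mL/min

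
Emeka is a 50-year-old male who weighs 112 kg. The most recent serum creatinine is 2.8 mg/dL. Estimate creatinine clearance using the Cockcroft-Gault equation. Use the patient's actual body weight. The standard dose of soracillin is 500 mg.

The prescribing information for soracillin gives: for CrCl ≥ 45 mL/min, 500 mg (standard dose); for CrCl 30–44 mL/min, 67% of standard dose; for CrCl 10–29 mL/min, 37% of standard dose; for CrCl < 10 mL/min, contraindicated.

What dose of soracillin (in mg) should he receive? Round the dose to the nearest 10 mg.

500 mg

CrCl = (140 − 50) × 112 / (72 × 2.8) = 10080.0 / 201.60 ≈ 50.0 mL/min
CrCl ≈ 50 mL/min → bracket ≥ 45 mL/min.
100% of 500 mg = 500 mg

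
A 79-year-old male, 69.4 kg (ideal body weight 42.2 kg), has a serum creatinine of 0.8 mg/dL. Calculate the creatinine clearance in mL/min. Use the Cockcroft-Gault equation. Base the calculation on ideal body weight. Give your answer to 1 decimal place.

44.7 mL/min

CrCl = (140 − 79) × 42.2 / (72 × 0.8) = 2574.2 / 57.60 ≈ 44.7 mL/min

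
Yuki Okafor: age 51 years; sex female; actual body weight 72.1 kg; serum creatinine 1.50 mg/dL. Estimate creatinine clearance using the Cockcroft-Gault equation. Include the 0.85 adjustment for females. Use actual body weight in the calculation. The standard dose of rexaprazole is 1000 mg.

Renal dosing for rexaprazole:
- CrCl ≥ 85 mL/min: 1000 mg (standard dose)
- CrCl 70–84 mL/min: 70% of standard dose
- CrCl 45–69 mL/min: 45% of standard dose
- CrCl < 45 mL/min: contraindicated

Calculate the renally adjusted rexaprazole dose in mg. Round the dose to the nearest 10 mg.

450 mg

CrCl = (140 − 51) × 72.1 / (72 × 1.5) × 0.85 = 6416.9 / 108.00 × 0.85 ≈ 50.5 mL/min
CrCl ≈ 51 mL/min → bracket 45–69 mL/min.
45% of 1000 mg = 450 mg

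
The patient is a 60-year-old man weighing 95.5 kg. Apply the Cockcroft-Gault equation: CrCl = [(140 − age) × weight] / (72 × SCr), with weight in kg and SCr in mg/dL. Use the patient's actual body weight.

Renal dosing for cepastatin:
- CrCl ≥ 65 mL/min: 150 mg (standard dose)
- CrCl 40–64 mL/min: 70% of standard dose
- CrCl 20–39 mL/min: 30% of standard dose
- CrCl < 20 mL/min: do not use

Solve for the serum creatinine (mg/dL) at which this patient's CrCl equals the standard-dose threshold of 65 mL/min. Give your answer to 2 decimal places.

1.63 mg/dL

Standard dose requires CrCl ≥ 65 mL/min.
Set (140 − 60) × 95.5 / (72 × SCr) = 65
SCr = (140 − 60) × 95.5 / (72 × 65) = 1.632 mg/dL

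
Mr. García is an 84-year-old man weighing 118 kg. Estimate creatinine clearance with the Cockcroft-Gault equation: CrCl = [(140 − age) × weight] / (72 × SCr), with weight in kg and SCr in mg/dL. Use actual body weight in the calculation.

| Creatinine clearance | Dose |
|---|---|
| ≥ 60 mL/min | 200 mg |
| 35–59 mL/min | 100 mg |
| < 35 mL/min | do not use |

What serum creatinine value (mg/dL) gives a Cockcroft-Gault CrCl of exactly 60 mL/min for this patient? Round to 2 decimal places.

1.53 mg/dL

Standard dose requires CrCl ≥ 60 mL/min.
Set (140 − 84) × 118 / (72 × SCr) = 60
SCr = (140 − 84) × 118 / (72 × 60) = 1.530 mg/dL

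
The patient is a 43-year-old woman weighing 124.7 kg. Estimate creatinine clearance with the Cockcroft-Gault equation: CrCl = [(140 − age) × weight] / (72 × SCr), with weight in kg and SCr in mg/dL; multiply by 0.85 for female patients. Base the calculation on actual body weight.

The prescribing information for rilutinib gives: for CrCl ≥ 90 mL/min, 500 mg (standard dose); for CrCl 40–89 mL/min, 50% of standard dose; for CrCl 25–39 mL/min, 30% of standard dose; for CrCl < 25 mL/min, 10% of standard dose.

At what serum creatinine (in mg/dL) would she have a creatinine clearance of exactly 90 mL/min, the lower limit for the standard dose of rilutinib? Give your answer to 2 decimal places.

1.59 mg/dL

Standard dose requires CrCl ≥ 90 mL/min.
Set (140 − 43) × 124.7 × 0.85 / (72 × SCr) = 90
SCr = (140 − 43) × 124.7 × 0.85 / (72 × 90) = 1.587 mg/dL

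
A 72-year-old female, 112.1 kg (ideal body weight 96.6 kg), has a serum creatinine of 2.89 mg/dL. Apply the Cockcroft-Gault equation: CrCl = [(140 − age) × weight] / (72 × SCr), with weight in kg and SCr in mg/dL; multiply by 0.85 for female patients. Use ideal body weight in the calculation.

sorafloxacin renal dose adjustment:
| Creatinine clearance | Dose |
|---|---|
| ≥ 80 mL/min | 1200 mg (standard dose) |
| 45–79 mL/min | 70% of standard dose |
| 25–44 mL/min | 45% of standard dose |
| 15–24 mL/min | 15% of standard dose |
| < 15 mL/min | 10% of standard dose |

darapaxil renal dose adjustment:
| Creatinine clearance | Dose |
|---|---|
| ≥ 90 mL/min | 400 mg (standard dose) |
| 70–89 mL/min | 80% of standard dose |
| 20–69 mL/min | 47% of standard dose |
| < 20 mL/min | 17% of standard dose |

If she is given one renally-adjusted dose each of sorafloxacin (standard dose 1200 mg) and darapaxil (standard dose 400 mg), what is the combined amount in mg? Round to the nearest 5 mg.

730 mg

CrCl = (140 − 72) × 96.6 / (72 × 2.89) × 0.85 = 6568.8 / 208.08 × 0.85 ≈ 26.8 mL/min
CrCl ≈ 27 mL/min.
sorafloxacin: 25–44 mL/min → 45% of 1200 mg = 540 mg.
darapaxil: 20–69 mL/min → 47% of 400 mg = 188 mg.
Total = 540 + 188 = 728 mg.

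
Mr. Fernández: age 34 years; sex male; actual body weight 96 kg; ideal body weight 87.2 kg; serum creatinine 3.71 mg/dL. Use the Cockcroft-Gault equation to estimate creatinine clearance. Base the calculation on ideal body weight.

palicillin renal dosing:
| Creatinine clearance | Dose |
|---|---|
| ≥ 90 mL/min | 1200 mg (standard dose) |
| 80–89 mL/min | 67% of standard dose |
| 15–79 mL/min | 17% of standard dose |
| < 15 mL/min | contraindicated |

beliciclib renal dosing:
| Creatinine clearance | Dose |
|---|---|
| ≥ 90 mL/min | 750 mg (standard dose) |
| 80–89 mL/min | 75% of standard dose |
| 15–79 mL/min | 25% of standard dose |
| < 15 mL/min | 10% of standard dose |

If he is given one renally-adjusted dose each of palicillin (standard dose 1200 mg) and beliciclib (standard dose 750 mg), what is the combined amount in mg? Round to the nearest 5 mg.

390 mg

CrCl = (140 − 34) × 87.2 / (72 × 3.71) = 9243.2 / 267.12 ≈ 34.6 mL/min
CrCl ≈ 35 mL/min.
palicillin: 15–79 mL/min → 17% of 1200 mg = 204 mg.
beliciclib: 15–79 mL/min → 25% of 750 mg = 187.5 mg.
Total = 204 + 187.5 = 391.5 mg.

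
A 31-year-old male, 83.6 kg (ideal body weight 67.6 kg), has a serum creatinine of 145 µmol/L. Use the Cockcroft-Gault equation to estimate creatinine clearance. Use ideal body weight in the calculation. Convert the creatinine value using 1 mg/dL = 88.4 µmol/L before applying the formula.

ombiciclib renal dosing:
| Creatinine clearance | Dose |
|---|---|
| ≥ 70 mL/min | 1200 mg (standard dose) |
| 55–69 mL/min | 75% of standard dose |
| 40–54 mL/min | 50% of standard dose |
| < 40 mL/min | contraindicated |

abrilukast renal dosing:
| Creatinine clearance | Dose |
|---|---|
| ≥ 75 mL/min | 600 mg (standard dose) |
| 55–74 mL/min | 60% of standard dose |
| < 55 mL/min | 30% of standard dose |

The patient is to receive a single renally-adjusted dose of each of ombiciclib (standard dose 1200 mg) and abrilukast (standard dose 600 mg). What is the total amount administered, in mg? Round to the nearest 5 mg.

1260 mg

SCr = 145 / 88.4 = 1.64 mg/dL
CrCl = (140 − 31) × 67.6 / (72 × 1.64) = 7368.4 / 118.08 ≈ 62.4 mL/min
CrCl ≈ 62 mL/min.
ombiciclib: 55–69 mL/min → 75% of 1200 mg = 900 mg.
abrilukast: 55–74 mL/min → 60% of 600 mg = 360 mg.
Total = 900 + 360 = 1260 mg.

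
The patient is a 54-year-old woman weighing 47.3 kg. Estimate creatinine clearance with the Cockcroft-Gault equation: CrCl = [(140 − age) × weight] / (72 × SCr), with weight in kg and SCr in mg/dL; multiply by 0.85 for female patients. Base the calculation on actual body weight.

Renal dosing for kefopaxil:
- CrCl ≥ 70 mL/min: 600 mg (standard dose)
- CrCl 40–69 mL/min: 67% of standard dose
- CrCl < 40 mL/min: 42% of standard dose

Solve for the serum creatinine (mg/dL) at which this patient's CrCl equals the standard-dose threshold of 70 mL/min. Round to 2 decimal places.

0.69 mg/dL

Standard dose requires CrCl ≥ 70 mL/min.
Set (140 − 54) × 47.3 × 0.85 / (72 × SCr) = 70
SCr = (140 − 54) × 47.3 × 0.85 / (72 × 70) = 0.686 mg/dL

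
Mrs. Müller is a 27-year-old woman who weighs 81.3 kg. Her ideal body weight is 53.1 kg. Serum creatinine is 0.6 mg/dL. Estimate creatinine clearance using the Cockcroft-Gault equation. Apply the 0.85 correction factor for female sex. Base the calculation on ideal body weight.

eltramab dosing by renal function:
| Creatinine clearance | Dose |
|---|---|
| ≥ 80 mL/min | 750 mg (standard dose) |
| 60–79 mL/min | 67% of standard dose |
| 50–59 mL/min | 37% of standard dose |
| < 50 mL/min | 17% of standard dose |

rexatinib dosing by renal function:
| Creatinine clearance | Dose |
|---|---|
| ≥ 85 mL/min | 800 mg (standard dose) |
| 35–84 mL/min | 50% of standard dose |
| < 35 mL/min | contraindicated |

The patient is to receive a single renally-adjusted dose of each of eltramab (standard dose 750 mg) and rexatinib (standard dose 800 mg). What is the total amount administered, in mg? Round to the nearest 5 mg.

1550 mg

CrCl = (140 − 27) × 53.1 / (72 × 0.6) × 0.85 = 6000.3 / 43.20 × 0.85 ≈ 118.1 mL/min
CrCl ≈ 118 mL/min.
eltramab: ≥ 80 mL/min → 100% of 750 mg = 750 mg.
rexatinib: ≥ 85 mL/min → 100% of 800 mg = 800 mg.
Total = 750 + 800 = 1550 mg.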